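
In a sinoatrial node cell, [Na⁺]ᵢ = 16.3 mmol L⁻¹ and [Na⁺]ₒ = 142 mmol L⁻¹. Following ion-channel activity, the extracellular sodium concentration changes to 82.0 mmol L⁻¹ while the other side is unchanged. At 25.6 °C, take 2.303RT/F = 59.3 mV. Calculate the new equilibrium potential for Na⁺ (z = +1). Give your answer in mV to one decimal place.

After the shift: [Na⁺]_out = 82.0, [Na⁺]_in = 16.3 mmol L⁻¹.
E_new = (59.3/1)·log₁₀(82.0/16.3) = 59.30 · (0.7016) = 41.61 mV

41.6 mV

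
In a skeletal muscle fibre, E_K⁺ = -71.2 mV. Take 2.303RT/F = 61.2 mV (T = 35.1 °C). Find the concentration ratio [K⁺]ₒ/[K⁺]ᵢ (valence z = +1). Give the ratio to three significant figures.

0.0686

log₁₀([out]/[in]) = E·z/(61.2) = -71.2 × 1 / 61.2 = -1.1634
[out]/[in] = 10^(-1.1634) = 0.06864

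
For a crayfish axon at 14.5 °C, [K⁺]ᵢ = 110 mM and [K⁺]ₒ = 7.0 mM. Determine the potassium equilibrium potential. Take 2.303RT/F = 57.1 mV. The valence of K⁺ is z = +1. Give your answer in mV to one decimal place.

E = (57.1/z) · log₁₀([K⁺]_out/[K⁺]_in) with z = +1.
= (57.1/1) · log₁₀(7.0/110) = 57.10 · log₁₀(0.06364)
= 57.10 · (-1.1963) = -68.31 mV

-68.3 mV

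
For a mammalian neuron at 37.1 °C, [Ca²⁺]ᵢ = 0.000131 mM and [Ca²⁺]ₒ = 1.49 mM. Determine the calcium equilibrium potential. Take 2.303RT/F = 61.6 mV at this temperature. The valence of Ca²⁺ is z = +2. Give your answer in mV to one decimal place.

E = (61.6/z) · log₁₀([Ca²⁺]_out/[Ca²⁺]_in) with z = +2.
= (61.6/2) · log₁₀(1.49/0.000131) = 30.80 · log₁₀(1.137e+04)
= 30.80 · (4.0559) = 124.92 mV

124.9 mV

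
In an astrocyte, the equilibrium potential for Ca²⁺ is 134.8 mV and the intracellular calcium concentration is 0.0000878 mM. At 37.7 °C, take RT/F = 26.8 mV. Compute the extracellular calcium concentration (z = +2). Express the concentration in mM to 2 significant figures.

Nernst: E = (26.8/2) · ln([out]/[in]), so ln([out]/[in]) = 134.8 × 2 / 26.8 = 10.0597.
[out]/[in] = e^(10.0597) = 2.338e+04.
[out] = 2.338e+04 × 0.0000878 = 2.053 mM.

2.1 mM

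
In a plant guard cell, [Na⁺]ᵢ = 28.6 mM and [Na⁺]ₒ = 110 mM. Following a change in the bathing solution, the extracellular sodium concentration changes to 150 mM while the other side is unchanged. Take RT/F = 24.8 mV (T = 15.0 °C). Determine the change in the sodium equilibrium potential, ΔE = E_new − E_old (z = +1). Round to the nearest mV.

E_old = (24.8/1)·ln(110/28.6) = 33.41 mV
E_new = (24.8/1)·ln(150/28.6) = 41.10 mV
ΔE = 41.10 − (33.41) = 7.69 mV

8 mV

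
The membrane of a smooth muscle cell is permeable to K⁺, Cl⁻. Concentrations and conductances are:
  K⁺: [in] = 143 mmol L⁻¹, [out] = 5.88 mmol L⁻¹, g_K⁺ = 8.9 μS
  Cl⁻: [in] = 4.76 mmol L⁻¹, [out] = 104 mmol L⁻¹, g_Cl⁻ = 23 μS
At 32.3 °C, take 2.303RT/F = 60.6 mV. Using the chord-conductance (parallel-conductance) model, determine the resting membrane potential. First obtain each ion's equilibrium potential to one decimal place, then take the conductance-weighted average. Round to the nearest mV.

E_K⁺ = (60.6/1)·log₁₀(5.88/143) = -84.0 mV
E_Cl⁻ = (60.6/-1)·log₁₀(104/4.76) = -81.2 mV
Vm = (Σ gᵢEᵢ)/(Σ gᵢ) = (8.9·-84.0 + 23·-81.2) / (8.9 + 23)
= -2615.20 / 31.9 = -81.98 mV

-82 mV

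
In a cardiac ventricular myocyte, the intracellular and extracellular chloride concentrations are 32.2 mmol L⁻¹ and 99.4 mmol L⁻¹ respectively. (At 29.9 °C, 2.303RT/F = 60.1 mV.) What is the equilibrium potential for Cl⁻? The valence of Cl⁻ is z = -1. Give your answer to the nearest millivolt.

-29 mV

E = (60.1/z) · log₁₀([Cl⁻]_out/[Cl⁻]_in) with z = -1.
For an anion, dividing by z = -1 reverses the sign.
= (60.1/-1) · log₁₀(99.4/32.2) = -60.10 · log₁₀(3.087)
= -60.10 · (0.4895) = -29.42 mV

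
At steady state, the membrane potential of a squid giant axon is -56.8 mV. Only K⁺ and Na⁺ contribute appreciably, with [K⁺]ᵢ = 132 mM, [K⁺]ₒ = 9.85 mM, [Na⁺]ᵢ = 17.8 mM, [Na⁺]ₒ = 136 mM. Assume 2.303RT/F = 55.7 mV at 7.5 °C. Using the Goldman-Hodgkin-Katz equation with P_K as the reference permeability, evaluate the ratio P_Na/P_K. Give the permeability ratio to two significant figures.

0.021

Let α = P_Na/P_K. GHK: Vm = 55.7·log₁₀[(Kₒ + α·Naₒ)/(Kᵢ + α·Naᵢ)].
10^(Vm/55.7) = 10^(-56.8/55.7) = 0.095555
So 0.095555·(Kᵢ + α·Naᵢ) = Kₒ + α·Naₒ → α = (0.095555·132.0 − 9.85) / (136.0 − 0.095555·17.8)
α = (12.61 − 9.85) / (136.0 − 1.701) = 2.763/134.3 = 0.02057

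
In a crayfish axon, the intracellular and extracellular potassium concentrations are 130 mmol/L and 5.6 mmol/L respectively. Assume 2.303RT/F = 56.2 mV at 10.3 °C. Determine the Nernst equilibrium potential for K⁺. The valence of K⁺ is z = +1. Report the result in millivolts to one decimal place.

-76.8 mV

E = (56.2/z) · log₁₀([K⁺]_out/[K⁺]_in) with z = +1.
= (56.2/1) · log₁₀(5.6/130) = 56.20 · log₁₀(0.04308)
= 56.20 · (-1.3658) = -76.76 mV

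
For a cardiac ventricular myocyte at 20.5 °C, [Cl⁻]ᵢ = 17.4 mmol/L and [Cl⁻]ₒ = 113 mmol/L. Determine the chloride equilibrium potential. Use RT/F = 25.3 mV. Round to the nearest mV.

-47 mV

E = (25.3/z) · ln([Cl⁻]_out/[Cl⁻]_in) with z = -1.
For an anion, dividing by z = -1 reverses the sign.
= (25.3/-1) · ln(113/17.4) = -25.30 · ln(6.494)
= -25.30 · (1.8709) = -47.33 mV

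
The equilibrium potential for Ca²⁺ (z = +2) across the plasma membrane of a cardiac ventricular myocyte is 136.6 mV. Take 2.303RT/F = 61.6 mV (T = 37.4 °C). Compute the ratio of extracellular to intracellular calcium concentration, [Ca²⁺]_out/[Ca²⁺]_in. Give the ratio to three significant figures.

log₁₀([out]/[in]) = E·z/(61.6) = 136.6 × 2 / 61.6 = 4.4351
[out]/[in] = 10^(4.4351) = 2.723e+04

27200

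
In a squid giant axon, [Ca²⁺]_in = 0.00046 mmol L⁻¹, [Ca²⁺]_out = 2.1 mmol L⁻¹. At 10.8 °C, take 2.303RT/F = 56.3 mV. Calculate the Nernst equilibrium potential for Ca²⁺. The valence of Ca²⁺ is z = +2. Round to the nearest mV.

E = (56.3/z) · log₁₀([Ca²⁺]_out/[Ca²⁺]_in) with z = +2.
= (56.3/2) · log₁₀(2.1/0.00046) = 28.15 · log₁₀(4565)
= 28.15 · (3.6595) = 103.01 mV

103 mV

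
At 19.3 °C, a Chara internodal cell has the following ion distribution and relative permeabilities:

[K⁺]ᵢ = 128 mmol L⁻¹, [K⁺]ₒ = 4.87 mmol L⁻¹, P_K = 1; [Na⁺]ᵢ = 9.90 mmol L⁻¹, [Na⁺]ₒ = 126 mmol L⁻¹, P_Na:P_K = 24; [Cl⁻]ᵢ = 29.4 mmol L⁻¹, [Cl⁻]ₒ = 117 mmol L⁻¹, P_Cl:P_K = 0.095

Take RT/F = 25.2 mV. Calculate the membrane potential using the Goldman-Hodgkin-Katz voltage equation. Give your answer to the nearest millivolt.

Vm = 25.2 · ln[(Σ P·[cation]ₒ + Σ P·[anion]ᵢ) / (Σ P·[cation]ᵢ + Σ P·[anion]ₒ)]
Numerator = 1×4.87 + 24×126 + 0.095×29.4 = 3032
Denominator = 1×128 + 24×9.90 + 0.095×117 = 376.7
Vm = 25.2 · ln(8.0476) = 25.2 × (2.0854) = 52.55 mV

53 mV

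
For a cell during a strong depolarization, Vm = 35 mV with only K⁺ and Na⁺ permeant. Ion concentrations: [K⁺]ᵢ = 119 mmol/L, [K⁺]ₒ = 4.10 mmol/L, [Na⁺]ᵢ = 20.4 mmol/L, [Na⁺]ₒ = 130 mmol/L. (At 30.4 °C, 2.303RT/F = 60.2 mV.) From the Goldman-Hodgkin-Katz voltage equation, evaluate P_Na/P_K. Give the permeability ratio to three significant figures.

Let α = P_Na/P_K. GHK: Vm = 60.2·log₁₀[(Kₒ + α·Naₒ)/(Kᵢ + α·Naᵢ)].
10^(Vm/60.2) = 10^(35.0/60.2) = 3.8141
So 3.8141·(Kᵢ + α·Naᵢ) = Kₒ + α·Naₒ → α = (3.8141·119.0 − 4.1) / (130.0 − 3.8141·20.4)
α = (453.9 − 4.1) / (130.0 − 77.81) = 449.8/52.19 = 8.618

8.62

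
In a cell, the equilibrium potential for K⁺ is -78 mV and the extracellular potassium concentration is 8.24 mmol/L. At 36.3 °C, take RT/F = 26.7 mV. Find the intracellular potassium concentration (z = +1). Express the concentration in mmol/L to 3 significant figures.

Nernst: E = (26.7/1) · ln([out]/[in]), so ln([out]/[in]) = -78.0 × 1 / 26.7 = -2.9213.
[out]/[in] = e^(-2.9213) = 0.05386.
[in] = 8.24 / 0.05386 = 153 mmol/L.

153 mmol/L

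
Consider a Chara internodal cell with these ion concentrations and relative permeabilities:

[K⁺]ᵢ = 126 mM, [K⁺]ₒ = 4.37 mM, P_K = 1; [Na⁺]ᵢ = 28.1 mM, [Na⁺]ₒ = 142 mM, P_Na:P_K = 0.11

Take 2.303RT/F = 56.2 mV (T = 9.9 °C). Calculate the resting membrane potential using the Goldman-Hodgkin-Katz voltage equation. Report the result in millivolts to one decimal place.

-45.5 mV

Vm = 56.2 · log₁₀[(Σ P·[cation]ₒ + Σ P·[anion]ᵢ) / (Σ P·[cation]ᵢ + Σ P·[anion]ₒ)]
Numerator = 1×4.37 + 0.11×142 = 19.99
Denominator = 1×126 + 0.11×28.1 = 129.1
Vm = 56.2 · log₁₀(0.15485) = 56.2 × (-0.8101) = -45.53 mV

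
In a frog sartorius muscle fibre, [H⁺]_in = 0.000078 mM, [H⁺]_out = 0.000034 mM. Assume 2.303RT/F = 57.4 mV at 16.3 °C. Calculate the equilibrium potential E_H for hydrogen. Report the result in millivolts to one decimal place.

-20.7 mV

E = (57.4/z) · log₁₀([H⁺]_out/[H⁺]_in) with z = +1.
= (57.4/1) · log₁₀(0.000034/0.000078) = 57.40 · log₁₀(0.4359)
= 57.40 · (-0.3606) = -20.70 mV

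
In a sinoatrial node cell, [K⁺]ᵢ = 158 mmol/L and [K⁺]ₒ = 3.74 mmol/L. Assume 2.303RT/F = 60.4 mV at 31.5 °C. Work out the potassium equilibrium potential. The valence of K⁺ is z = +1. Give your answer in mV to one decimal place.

-98.2 mV

E = (60.4/z) · log₁₀([K⁺]_out/[K⁺]_in) with z = +1.
= (60.4/1) · log₁₀(3.74/158) = 60.40 · log₁₀(0.02367)
= 60.40 · (-1.6258) = -98.20 mV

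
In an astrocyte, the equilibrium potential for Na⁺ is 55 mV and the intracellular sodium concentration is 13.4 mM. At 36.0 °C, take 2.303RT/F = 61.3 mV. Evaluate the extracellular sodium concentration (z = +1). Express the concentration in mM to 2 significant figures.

110 mM

Nernst: E = (61.3/1) · log₁₀([out]/[in]), so log₁₀([out]/[in]) = 55.0 × 1 / 61.3 = 0.8972.
[out]/[in] = 10^(0.8972) = 7.893.
[out] = 7.893 × 13.4 = 105.8 mM.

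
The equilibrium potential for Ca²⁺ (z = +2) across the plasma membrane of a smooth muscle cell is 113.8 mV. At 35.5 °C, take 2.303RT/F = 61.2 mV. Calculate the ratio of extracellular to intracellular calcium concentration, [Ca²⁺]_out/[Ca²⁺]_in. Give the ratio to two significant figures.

5200

log₁₀([out]/[in]) = E·z/(61.2) = 113.8 × 2 / 61.2 = 3.7190
[out]/[in] = 10^(3.7190) = 5235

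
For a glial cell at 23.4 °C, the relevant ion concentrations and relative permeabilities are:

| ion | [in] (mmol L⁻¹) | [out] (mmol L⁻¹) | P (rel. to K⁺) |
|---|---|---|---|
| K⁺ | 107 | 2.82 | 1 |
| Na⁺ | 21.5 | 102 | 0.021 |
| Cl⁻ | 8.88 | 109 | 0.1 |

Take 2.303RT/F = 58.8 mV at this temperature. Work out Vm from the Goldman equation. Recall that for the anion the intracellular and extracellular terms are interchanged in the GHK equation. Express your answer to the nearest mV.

Vm = 58.8 · log₁₀[(Σ P·[cation]ₒ + Σ P·[anion]ᵢ) / (Σ P·[cation]ᵢ + Σ P·[anion]ₒ)]
Numerator = 1×2.82 + 0.021×102 + 0.1×8.88 = 5.85
Denominator = 1×107 + 0.021×21.5 + 0.1×109 = 118.4
Vm = 58.8 · log₁₀(0.049429) = 58.8 × (-1.3060) = -76.79 mV

-77 mV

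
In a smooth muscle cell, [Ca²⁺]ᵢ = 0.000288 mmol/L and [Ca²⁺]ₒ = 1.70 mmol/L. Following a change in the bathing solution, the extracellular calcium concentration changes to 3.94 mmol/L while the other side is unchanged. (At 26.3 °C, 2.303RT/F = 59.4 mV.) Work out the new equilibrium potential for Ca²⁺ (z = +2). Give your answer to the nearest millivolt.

123 mV

After the shift: [Ca²⁺]_out = 3.94, [Ca²⁺]_in = 0.000288 mmol/L.
E_new = (59.4/2)·log₁₀(3.94/0.000288) = 29.70 · (4.1361) = 122.84 mV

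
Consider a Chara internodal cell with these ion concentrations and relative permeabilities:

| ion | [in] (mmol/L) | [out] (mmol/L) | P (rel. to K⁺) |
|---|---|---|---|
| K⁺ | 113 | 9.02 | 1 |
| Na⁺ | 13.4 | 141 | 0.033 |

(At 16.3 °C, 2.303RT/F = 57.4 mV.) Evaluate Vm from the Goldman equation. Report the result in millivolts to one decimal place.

Vm = 57.4 · log₁₀[(Σ P·[cation]ₒ + Σ P·[anion]ᵢ) / (Σ P·[cation]ᵢ + Σ P·[anion]ₒ)]
Numerator = 1×9.02 + 0.033×141 = 13.67
Denominator = 1×113 + 0.033×13.4 = 113.4
Vm = 57.4 · log₁₀(0.12053) = 57.4 × (-0.9189) = -52.75 mV

-52.7 mV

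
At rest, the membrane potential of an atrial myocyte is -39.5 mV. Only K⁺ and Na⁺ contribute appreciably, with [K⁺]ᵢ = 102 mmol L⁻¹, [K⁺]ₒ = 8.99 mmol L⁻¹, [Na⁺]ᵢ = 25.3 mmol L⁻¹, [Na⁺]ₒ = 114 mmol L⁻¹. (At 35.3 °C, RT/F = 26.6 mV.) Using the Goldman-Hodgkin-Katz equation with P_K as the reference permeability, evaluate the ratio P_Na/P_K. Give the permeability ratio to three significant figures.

Let α = P_Na/P_K. GHK: Vm = 26.6·ln[(Kₒ + α·Naₒ)/(Kᵢ + α·Naᵢ)].
e^(Vm/26.6) = e^(-39.5/26.6) = 0.22651
So 0.22651·(Kᵢ + α·Naᵢ) = Kₒ + α·Naₒ → α = (0.22651·102.0 − 8.99) / (114.0 − 0.22651·25.3)
α = (23.1 − 8.99) / (114.0 − 5.731) = 14.11/108.3 = 0.1304

0.130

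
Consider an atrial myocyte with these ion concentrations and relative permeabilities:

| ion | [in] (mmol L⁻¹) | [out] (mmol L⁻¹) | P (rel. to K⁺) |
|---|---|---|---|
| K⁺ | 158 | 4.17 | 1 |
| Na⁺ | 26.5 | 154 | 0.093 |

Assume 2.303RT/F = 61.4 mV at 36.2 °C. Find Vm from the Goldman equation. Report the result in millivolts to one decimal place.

-57.6 mV

Vm = 61.4 · log₁₀[(Σ P·[cation]ₒ + Σ P·[anion]ᵢ) / (Σ P·[cation]ᵢ + Σ P·[anion]ₒ)]
Numerator = 1×4.17 + 0.093×154 = 18.49
Denominator = 1×158 + 0.093×26.5 = 160.5
Vm = 61.4 · log₁₀(0.11524) = 61.4 × (-0.9384) = -57.62 mV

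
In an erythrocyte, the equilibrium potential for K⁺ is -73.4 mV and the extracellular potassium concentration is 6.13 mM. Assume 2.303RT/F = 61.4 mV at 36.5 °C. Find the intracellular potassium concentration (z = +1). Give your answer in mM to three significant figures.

Nernst: E = (61.4/1) · log₁₀([out]/[in]), so log₁₀([out]/[in]) = -73.4 × 1 / 61.4 = -1.1954.
[out]/[in] = 10^(-1.1954) = 0.06376.
[in] = 6.13 / 0.06376 = 96.14 mM.

96.1 mM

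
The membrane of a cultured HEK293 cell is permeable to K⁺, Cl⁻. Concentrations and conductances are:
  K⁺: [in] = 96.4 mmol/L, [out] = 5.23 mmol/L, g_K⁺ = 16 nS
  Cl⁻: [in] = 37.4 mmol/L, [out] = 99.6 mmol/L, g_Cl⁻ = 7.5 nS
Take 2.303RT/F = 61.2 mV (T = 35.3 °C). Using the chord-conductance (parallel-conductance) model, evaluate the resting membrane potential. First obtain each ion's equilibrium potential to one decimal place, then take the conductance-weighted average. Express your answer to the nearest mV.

E_K⁺ = (61.2/1)·log₁₀(5.23/96.4) = -77.5 mV
E_Cl⁻ = (61.2/-1)·log₁₀(99.6/37.4) = -26.0 mV
Vm = (Σ gᵢEᵢ)/(Σ gᵢ) = (16·-77.5 + 7.5·-26.0) / (16 + 7.5)
= -1435.00 / 23.5 = -61.06 mV

-61 mV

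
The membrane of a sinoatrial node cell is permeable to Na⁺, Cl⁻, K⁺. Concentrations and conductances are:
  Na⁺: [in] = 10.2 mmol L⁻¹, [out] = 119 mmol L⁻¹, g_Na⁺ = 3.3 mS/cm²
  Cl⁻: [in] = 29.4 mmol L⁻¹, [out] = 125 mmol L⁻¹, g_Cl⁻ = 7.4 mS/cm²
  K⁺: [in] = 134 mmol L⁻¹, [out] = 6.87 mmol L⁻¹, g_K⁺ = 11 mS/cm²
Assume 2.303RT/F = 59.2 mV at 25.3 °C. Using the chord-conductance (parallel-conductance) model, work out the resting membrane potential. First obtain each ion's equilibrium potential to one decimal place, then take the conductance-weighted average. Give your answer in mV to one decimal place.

-41.8 mV

E_Na⁺ = (59.2/1)·log₁₀(119/10.2) = 63.2 mV
E_Cl⁻ = (59.2/-1)·log₁₀(125/29.4) = -37.2 mV
E_K⁺ = (59.2/1)·log₁₀(6.87/134) = -76.4 mV
Vm = (Σ gᵢEᵢ)/(Σ gᵢ) = (3.3·63.2 + 7.4·-37.2 + 11·-76.4) / (3.3 + 7.4 + 11)
= -907.12 / 21.7 = -41.80 mV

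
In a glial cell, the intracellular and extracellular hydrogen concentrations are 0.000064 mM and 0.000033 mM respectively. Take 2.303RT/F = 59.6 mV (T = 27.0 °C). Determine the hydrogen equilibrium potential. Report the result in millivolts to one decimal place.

E = (59.6/z) · log₁₀([H⁺]_out/[H⁺]_in) with z = +1.
= (59.6/1) · log₁₀(0.000033/0.000064) = 59.60 · log₁₀(0.5156)
= 59.60 · (-0.2877) = -17.14 mV

-17.1 mV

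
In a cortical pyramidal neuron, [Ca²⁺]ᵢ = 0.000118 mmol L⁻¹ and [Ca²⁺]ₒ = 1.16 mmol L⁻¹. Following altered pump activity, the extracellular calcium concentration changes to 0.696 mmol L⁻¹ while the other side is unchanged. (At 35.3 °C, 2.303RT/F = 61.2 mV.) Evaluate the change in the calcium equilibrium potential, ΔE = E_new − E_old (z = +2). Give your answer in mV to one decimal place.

-6.8 mV

E_old = (61.2/2)·log₁₀(1.16/0.000118) = 122.17 mV
E_new = (61.2/2)·log₁₀(0.696/0.000118) = 115.38 mV
ΔE = 115.38 − (122.17) = -6.79 mV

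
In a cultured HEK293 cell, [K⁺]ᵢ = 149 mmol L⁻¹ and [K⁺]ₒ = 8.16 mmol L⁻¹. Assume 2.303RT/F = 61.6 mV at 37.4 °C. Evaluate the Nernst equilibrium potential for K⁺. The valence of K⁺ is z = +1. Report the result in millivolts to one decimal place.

E = (61.6/z) · log₁₀([K⁺]_out/[K⁺]_in) with z = +1.
= (61.6/1) · log₁₀(8.16/149) = 61.60 · log₁₀(0.05477)
= 61.60 · (-1.2615) = -77.71 mV

-77.7 mV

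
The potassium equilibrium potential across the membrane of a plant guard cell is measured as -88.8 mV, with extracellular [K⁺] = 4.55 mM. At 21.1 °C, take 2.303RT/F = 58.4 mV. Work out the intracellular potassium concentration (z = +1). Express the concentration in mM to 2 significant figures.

Nernst: E = (58.4/1) · log₁₀([out]/[in]), so log₁₀([out]/[in]) = -88.8 × 1 / 58.4 = -1.5205.
[out]/[in] = 10^(-1.5205) = 0.03016.
[in] = 4.55 / 0.03016 = 150.9 mM.

150 mM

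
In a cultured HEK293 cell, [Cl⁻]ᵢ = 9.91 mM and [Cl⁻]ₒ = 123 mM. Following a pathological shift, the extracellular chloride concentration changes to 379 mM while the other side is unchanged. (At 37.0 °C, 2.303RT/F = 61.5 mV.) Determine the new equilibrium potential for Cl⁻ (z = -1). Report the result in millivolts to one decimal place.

-97.3 mV

After the shift: [Cl⁻]_out = 379, [Cl⁻]_in = 9.91 mM.
E_new = (61.5/-1)·log₁₀(379/9.91) = -61.50 · (1.5826) = -97.33 mV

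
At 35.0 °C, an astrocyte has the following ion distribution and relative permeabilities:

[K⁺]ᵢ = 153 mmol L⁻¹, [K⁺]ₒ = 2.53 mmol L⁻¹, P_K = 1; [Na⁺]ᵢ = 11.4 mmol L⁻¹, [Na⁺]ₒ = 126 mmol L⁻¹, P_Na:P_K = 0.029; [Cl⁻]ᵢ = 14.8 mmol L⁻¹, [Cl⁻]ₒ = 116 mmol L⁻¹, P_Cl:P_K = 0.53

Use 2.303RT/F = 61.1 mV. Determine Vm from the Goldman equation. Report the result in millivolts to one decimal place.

Vm = 61.1 · log₁₀[(Σ P·[cation]ₒ + Σ P·[anion]ᵢ) / (Σ P·[cation]ᵢ + Σ P·[anion]ₒ)]
Numerator = 1×2.53 + 0.029×126 + 0.53×14.8 = 14.03
Denominator = 1×153 + 0.029×11.4 + 0.53×116 = 214.8
Vm = 61.1 · log₁₀(0.065304) = 61.1 × (-1.1851) = -72.41 mV

-72.4 mV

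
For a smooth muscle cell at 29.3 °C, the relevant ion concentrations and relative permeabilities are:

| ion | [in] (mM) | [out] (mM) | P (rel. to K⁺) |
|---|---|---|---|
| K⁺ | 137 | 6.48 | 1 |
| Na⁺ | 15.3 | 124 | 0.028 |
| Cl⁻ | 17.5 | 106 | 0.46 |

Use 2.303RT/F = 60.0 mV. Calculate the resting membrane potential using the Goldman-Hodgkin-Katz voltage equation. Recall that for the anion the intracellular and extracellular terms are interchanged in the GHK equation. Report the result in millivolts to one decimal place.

-60.9 mV

Vm = 60.0 · log₁₀[(Σ P·[cation]ₒ + Σ P·[anion]ᵢ) / (Σ P·[cation]ᵢ + Σ P·[anion]ₒ)]
Numerator = 1×6.48 + 0.028×124 + 0.46×17.5 = 18
Denominator = 1×137 + 0.028×15.3 + 0.46×106 = 186.2
Vm = 60.0 · log₁₀(0.096687) = 60.0 × (-1.0146) = -60.88 mV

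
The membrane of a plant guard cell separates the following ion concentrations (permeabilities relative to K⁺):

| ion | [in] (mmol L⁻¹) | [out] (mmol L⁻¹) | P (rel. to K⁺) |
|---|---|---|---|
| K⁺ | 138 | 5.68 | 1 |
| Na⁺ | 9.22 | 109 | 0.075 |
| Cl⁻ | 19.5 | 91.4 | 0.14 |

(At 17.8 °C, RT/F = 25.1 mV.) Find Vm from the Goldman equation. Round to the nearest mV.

Vm = 25.1 · ln[(Σ P·[cation]ₒ + Σ P·[anion]ᵢ) / (Σ P·[cation]ᵢ + Σ P·[anion]ₒ)]
Numerator = 1×5.68 + 0.075×109 + 0.14×19.5 = 16.59
Denominator = 1×138 + 0.075×9.22 + 0.14×91.4 = 151.5
Vm = 25.1 · ln(0.10948) = 25.1 × (-2.2120) = -55.52 mV

-56 mV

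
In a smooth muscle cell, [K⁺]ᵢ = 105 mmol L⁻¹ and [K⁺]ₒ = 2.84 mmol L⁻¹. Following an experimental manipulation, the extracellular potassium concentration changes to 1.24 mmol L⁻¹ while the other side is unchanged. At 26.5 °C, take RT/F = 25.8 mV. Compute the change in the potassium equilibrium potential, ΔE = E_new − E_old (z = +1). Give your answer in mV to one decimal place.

-21.4 mV

E_old = (25.8/1)·ln(2.84/105) = -93.14 mV
E_new = (25.8/1)·ln(1.24/105) = -114.52 mV
ΔE = -114.52 − (-93.14) = -21.38 mV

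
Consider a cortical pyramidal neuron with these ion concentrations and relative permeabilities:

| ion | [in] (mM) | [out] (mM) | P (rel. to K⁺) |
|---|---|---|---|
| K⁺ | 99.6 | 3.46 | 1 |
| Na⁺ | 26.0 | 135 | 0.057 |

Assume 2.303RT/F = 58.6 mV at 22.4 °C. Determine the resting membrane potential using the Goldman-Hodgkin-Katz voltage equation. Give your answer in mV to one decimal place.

-56.1 mV

Vm = 58.6 · log₁₀[(Σ P·[cation]ₒ + Σ P·[anion]ᵢ) / (Σ P·[cation]ᵢ + Σ P·[anion]ₒ)]
Numerator = 1×3.46 + 0.057×135 = 11.16
Denominator = 1×99.6 + 0.057×26.0 = 101.1
Vm = 58.6 · log₁₀(0.11036) = 58.6 × (-0.9572) = -56.09 mV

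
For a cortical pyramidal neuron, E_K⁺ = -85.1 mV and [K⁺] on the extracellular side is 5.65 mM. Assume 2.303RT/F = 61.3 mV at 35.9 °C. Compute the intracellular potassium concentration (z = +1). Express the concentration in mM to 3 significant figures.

Nernst: E = (61.3/1) · log₁₀([out]/[in]), so log₁₀([out]/[in]) = -85.1 × 1 / 61.3 = -1.3883.
[out]/[in] = 10^(-1.3883) = 0.0409.
[in] = 5.65 / 0.0409 = 138.1 mM.

138 mM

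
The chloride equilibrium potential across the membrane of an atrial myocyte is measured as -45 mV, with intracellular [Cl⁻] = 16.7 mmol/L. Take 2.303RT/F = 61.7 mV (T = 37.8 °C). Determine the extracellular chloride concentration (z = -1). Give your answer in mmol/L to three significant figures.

Nernst: E = (61.7/-1) · log₁₀([out]/[in]), so log₁₀([out]/[in]) = -45.0 × -1 / 61.7 = 0.7293.
[out]/[in] = 10^(0.7293) = 5.362.
[out] = 5.362 × 16.7 = 89.55 mmol/L.

89.5 mmol/L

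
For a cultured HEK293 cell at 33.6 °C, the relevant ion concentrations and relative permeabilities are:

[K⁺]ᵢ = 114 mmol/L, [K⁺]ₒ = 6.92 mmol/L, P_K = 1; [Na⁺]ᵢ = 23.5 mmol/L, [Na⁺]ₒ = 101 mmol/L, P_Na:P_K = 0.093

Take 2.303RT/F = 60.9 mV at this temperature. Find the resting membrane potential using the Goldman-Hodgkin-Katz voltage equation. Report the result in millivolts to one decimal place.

Vm = 60.9 · log₁₀[(Σ P·[cation]ₒ + Σ P·[anion]ᵢ) / (Σ P·[cation]ᵢ + Σ P·[anion]ₒ)]
Numerator = 1×6.92 + 0.093×101 = 16.31
Denominator = 1×114 + 0.093×23.5 = 116.2
Vm = 60.9 · log₁₀(0.1404) = 60.9 × (-0.8526) = -51.92 mV

-51.9 mV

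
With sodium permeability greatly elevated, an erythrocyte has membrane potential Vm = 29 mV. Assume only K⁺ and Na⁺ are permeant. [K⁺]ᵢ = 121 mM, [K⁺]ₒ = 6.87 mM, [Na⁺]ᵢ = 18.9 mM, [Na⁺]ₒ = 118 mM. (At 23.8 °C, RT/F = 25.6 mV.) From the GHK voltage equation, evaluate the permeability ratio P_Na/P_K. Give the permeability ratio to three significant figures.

6.22

Let α = P_Na/P_K. GHK: Vm = 25.6·ln[(Kₒ + α·Naₒ)/(Kᵢ + α·Naᵢ)].
e^(Vm/25.6) = e^(29.0/25.6) = 3.1044
So 3.1044·(Kᵢ + α·Naᵢ) = Kₒ + α·Naₒ → α = (3.1044·121.0 − 6.87) / (118.0 − 3.1044·18.9)
α = (375.6 − 6.87) / (118.0 − 58.67) = 368.8/59.33 = 6.216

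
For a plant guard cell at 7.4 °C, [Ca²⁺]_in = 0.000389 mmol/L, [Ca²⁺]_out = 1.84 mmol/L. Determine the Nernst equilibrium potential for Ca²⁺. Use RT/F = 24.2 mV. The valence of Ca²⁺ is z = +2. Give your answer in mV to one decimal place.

102.4 mV

E = (24.2/z) · ln([Ca²⁺]_out/[Ca²⁺]_in) with z = +2.
= (24.2/2) · ln(1.84/0.000389) = 12.10 · ln(4730)
= 12.10 · (8.4617) = 102.39 mV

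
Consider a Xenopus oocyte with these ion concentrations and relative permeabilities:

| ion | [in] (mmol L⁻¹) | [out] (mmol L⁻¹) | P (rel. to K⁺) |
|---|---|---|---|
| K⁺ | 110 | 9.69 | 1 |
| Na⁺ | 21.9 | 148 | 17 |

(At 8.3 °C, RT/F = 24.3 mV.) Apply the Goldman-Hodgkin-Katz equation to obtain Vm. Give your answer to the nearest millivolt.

Vm = 24.3 · ln[(Σ P·[cation]ₒ + Σ P·[anion]ᵢ) / (Σ P·[cation]ᵢ + Σ P·[anion]ₒ)]
Numerator = 1×9.69 + 17×148 = 2526
Denominator = 1×110 + 17×21.9 = 482.3
Vm = 24.3 · ln(5.2368) = 24.3 × (1.6557) = 40.23 mV

40 mV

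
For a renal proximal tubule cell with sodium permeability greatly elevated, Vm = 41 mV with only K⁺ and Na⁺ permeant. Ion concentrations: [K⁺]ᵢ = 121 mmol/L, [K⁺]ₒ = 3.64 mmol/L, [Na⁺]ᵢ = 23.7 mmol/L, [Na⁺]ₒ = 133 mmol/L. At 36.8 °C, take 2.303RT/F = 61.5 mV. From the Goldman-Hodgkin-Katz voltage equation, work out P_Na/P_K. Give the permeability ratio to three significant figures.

24.3

Let α = P_Na/P_K. GHK: Vm = 61.5·log₁₀[(Kₒ + α·Naₒ)/(Kᵢ + α·Naᵢ)].
10^(Vm/61.5) = 10^(41.0/61.5) = 4.6416
So 4.6416·(Kᵢ + α·Naᵢ) = Kₒ + α·Naₒ → α = (4.6416·121.0 − 3.64) / (133.0 − 4.6416·23.7)
α = (561.6 − 3.64) / (133.0 − 110) = 558/22.99 = 24.27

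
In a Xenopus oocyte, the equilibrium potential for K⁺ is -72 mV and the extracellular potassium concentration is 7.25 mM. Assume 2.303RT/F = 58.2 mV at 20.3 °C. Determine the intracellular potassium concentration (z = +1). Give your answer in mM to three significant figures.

125 mM

Nernst: E = (58.2/1) · log₁₀([out]/[in]), so log₁₀([out]/[in]) = -72.0 × 1 / 58.2 = -1.2371.
[out]/[in] = 10^(-1.2371) = 0.05793.
[in] = 7.25 / 0.05793 = 125.2 mM.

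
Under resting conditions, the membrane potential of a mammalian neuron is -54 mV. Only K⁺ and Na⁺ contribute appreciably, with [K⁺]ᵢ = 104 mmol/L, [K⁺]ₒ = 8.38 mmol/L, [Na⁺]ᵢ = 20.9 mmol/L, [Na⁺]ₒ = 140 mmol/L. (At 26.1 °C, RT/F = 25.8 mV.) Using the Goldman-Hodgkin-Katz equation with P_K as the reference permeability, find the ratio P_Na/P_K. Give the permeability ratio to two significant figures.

0.032

Let α = P_Na/P_K. GHK: Vm = 25.8·ln[(Kₒ + α·Naₒ)/(Kᵢ + α·Naᵢ)].
e^(Vm/25.8) = e^(-54.0/25.8) = 0.12331
So 0.12331·(Kᵢ + α·Naᵢ) = Kₒ + α·Naₒ → α = (0.12331·104.0 − 8.38) / (140.0 − 0.12331·20.9)
α = (12.82 − 8.38) / (140.0 − 2.577) = 4.445/137.4 = 0.03234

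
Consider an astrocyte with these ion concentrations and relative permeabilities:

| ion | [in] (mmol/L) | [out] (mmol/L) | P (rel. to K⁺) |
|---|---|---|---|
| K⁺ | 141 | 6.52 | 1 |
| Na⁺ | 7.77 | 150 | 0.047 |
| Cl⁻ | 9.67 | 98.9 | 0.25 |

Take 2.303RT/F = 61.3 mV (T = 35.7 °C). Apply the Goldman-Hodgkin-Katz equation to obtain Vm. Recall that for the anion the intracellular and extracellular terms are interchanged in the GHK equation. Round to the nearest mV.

Vm = 61.3 · log₁₀[(Σ P·[cation]ₒ + Σ P·[anion]ᵢ) / (Σ P·[cation]ᵢ + Σ P·[anion]ₒ)]
Numerator = 1×6.52 + 0.047×150 + 0.25×9.67 = 15.99
Denominator = 1×141 + 0.047×7.77 + 0.25×98.9 = 166.1
Vm = 61.3 · log₁₀(0.096258) = 61.3 × (-1.0166) = -62.32 mV

-62 mV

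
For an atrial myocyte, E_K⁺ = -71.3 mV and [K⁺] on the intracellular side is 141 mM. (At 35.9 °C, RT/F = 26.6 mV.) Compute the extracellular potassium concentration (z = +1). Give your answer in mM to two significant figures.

9.7 mM

Nernst: E = (26.6/1) · ln([out]/[in]), so ln([out]/[in]) = -71.3 × 1 / 26.6 = -2.6805.
[out]/[in] = e^(-2.6805) = 0.06853.
[out] = 0.06853 × 141 = 9.663 mM.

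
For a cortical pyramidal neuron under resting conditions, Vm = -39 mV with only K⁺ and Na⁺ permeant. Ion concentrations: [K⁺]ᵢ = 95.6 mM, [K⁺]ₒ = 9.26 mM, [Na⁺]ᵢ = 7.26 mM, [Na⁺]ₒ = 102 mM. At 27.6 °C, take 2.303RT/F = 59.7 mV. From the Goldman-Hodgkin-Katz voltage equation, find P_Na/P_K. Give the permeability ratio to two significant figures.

0.12

Let α = P_Na/P_K. GHK: Vm = 59.7·log₁₀[(Kₒ + α·Naₒ)/(Kᵢ + α·Naᵢ)].
10^(Vm/59.7) = 10^(-39.0/59.7) = 0.22219
So 0.22219·(Kᵢ + α·Naᵢ) = Kₒ + α·Naₒ → α = (0.22219·95.6 − 9.26) / (102.0 − 0.22219·7.26)
α = (21.24 − 9.26) / (102.0 − 1.613) = 11.98/100.4 = 0.1194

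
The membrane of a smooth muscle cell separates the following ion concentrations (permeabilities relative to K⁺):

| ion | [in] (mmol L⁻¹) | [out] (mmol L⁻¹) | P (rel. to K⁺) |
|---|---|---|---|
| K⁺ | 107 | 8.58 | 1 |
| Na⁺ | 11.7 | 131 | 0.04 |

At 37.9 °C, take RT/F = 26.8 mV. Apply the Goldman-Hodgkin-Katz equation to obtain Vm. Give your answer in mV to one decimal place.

Vm = 26.8 · ln[(Σ P·[cation]ₒ + Σ P·[anion]ᵢ) / (Σ P·[cation]ᵢ + Σ P·[anion]ₒ)]
Numerator = 1×8.58 + 0.04×131 = 13.82
Denominator = 1×107 + 0.04×11.7 = 107.5
Vm = 26.8 · ln(0.1286) = 26.8 × (-2.0511) = -54.97 mV

-55.0 mV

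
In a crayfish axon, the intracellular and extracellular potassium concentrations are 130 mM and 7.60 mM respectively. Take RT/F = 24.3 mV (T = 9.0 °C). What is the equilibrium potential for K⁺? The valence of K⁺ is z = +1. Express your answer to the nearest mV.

E = (24.3/z) · ln([K⁺]_out/[K⁺]_in) with z = +1.
= (24.3/1) · ln(7.60/130) = 24.30 · ln(0.05846)
= 24.30 · (-2.8394) = -69.00 mV

-69 mV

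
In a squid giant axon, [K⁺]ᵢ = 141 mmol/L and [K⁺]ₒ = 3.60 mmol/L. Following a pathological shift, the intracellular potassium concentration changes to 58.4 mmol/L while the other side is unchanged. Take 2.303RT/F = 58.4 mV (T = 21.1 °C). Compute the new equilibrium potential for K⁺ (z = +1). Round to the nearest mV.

-71 mV

After the shift: [K⁺]_out = 3.60, [K⁺]_in = 58.4 mmol/L.
E_new = (58.4/1)·log₁₀(3.60/58.4) = 58.40 · (-1.2101) = -70.67 mV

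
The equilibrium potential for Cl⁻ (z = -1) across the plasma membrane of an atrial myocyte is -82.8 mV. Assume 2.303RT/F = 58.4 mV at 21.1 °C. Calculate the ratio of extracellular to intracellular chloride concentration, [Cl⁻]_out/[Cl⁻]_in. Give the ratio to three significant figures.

26.2

log₁₀([out]/[in]) = E·z/(58.4) = -82.8 × -1 / 58.4 = 1.4178
[out]/[in] = 10^(1.4178) = 26.17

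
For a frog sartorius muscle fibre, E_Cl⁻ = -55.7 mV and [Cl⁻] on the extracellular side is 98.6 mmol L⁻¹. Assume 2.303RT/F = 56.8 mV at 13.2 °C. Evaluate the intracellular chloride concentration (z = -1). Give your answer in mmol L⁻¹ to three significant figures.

10.3 mmol L⁻¹

Nernst: E = (56.8/-1) · log₁₀([out]/[in]), so log₁₀([out]/[in]) = -55.7 × -1 / 56.8 = 0.9806.
[out]/[in] = 10^(0.9806) = 9.564.
[in] = 98.6 / 9.564 = 10.31 mmol L⁻¹.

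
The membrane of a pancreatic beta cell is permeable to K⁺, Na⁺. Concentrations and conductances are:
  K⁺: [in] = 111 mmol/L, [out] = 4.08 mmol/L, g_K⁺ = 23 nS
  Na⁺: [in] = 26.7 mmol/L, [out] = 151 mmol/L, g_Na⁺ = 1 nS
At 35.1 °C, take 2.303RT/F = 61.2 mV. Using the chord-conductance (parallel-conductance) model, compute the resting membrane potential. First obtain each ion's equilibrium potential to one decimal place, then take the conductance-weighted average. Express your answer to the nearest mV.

E_K⁺ = (61.2/1)·log₁₀(4.08/111) = -87.8 mV
E_Na⁺ = (61.2/1)·log₁₀(151/26.7) = 46.1 mV
Vm = (Σ gᵢEᵢ)/(Σ gᵢ) = (23·-87.8 + 1·46.1) / (23 + 1)
= -1973.30 / 24 = -82.22 mV

-82 mV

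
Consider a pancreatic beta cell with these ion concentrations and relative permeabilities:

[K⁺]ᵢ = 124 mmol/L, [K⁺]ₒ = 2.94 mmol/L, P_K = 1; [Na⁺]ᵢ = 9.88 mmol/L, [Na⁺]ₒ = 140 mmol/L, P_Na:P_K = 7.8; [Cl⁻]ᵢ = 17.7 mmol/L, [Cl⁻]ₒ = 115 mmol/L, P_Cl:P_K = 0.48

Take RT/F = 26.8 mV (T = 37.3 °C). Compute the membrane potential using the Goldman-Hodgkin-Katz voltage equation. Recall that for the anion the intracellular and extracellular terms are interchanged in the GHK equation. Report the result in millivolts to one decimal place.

Vm = 26.8 · ln[(Σ P·[cation]ₒ + Σ P·[anion]ᵢ) / (Σ P·[cation]ᵢ + Σ P·[anion]ₒ)]
Numerator = 1×2.94 + 7.8×140 + 0.48×17.7 = 1103
Denominator = 1×124 + 7.8×9.88 + 0.48×115 = 256.3
Vm = 26.8 · ln(4.3059) = 26.8 × (1.4600) = 39.13 mV

39.1 mV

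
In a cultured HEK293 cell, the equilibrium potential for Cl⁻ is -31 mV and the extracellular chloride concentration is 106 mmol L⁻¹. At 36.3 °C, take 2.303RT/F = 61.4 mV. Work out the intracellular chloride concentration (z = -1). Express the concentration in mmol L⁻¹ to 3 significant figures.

33.1 mmol L⁻¹

Nernst: E = (61.4/-1) · log₁₀([out]/[in]), so log₁₀([out]/[in]) = -31.0 × -1 / 61.4 = 0.5049.
[out]/[in] = 10^(0.5049) = 3.198.
[in] = 106 / 3.198 = 33.15 mmol L⁻¹.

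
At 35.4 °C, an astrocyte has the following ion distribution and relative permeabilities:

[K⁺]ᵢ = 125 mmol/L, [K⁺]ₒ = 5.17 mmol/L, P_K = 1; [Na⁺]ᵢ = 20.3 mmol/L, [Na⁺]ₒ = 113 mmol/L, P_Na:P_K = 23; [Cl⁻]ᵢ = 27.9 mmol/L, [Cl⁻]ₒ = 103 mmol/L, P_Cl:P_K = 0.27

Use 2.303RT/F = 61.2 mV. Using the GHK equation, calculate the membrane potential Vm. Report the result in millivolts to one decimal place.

38.2 mV

Vm = 61.2 · log₁₀[(Σ P·[cation]ₒ + Σ P·[anion]ᵢ) / (Σ P·[cation]ᵢ + Σ P·[anion]ₒ)]
Numerator = 1×5.17 + 23×113 + 0.27×27.9 = 2612
Denominator = 1×125 + 23×20.3 + 0.27×103 = 619.7
Vm = 61.2 · log₁₀(4.2144) = 61.2 × (0.6247) = 38.23 mV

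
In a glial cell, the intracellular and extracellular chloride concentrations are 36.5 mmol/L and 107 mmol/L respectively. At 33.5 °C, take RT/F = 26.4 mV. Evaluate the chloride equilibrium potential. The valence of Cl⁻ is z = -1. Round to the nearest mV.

E = (26.4/z) · ln([Cl⁻]_out/[Cl⁻]_in) with z = -1.
For an anion, dividing by z = -1 reverses the sign.
= (26.4/-1) · ln(107/36.5) = -26.40 · ln(2.932)
= -26.40 · (1.0755) = -28.39 mV

-28 mV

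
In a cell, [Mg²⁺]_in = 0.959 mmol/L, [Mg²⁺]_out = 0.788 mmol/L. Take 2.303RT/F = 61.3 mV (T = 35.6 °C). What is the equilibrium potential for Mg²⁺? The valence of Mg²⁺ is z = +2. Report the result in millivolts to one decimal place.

-2.6 mV

E = (61.3/z) · log₁₀([Mg²⁺]_out/[Mg²⁺]_in) with z = +2.
= (61.3/2) · log₁₀(0.788/0.959) = 30.65 · log₁₀(0.8217)
= 30.65 · (-0.0853) = -2.61 mV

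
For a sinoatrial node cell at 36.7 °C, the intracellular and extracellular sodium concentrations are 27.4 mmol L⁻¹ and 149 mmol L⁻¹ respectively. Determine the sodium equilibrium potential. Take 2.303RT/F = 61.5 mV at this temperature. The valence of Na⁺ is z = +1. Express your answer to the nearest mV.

E = (61.5/z) · log₁₀([Na⁺]_out/[Na⁺]_in) with z = +1.
= (61.5/1) · log₁₀(149/27.4) = 61.50 · log₁₀(5.438)
= 61.50 · (0.7354) = 45.23 mV

45 mV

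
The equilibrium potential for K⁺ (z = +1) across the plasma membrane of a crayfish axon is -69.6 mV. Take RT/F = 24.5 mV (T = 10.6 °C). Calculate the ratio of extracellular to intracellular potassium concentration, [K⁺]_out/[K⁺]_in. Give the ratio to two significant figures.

ln([out]/[in]) = E·z/(24.5) = -69.6 × 1 / 24.5 = -2.8408
[out]/[in] = e^(-2.8408) = 0.05838

0.058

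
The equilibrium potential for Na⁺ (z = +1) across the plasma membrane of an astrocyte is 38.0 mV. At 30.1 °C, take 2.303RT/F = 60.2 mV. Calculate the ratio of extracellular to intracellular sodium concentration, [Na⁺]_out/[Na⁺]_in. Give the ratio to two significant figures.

log₁₀([out]/[in]) = E·z/(60.2) = 38.0 × 1 / 60.2 = 0.6312
[out]/[in] = 10^(0.6312) = 4.278

4.3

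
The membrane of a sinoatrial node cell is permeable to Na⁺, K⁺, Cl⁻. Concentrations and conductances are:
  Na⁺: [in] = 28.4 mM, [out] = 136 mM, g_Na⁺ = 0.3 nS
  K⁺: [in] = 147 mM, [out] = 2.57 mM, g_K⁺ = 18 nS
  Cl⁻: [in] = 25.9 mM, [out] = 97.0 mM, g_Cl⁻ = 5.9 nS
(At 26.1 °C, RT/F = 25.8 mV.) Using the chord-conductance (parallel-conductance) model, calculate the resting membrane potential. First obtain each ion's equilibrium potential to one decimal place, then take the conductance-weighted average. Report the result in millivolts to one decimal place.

E_Na⁺ = (25.8/1)·ln(136/28.4) = 40.4 mV
E_K⁺ = (25.8/1)·ln(2.57/147) = -104.4 mV
E_Cl⁻ = (25.8/-1)·ln(97.0/25.9) = -34.1 mV
Vm = (Σ gᵢEᵢ)/(Σ gᵢ) = (0.3·40.4 + 18·-104.4 + 5.9·-34.1) / (0.3 + 18 + 5.9)
= -2068.27 / 24.2 = -85.47 mV

-85.5 mV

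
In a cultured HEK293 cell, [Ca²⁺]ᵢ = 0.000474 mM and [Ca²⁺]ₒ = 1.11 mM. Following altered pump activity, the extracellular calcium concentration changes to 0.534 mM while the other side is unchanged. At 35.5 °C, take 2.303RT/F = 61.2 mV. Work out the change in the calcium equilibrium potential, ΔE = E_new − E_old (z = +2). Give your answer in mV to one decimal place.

-9.7 mV

E_old = (61.2/2)·log₁₀(1.11/0.000474) = 103.11 mV
E_new = (61.2/2)·log₁₀(0.534/0.000474) = 93.38 mV
ΔE = 93.38 − (103.11) = -9.72 mV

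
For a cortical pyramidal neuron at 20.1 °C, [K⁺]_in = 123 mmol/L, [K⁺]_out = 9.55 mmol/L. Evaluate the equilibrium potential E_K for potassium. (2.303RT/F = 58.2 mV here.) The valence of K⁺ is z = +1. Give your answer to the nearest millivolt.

-65 mV

E = (58.2/z) · log₁₀([K⁺]_out/[K⁺]_in) with z = +1.
= (58.2/1) · log₁₀(9.55/123) = 58.20 · log₁₀(0.07764)
= 58.20 · (-1.1099) = -64.60 mV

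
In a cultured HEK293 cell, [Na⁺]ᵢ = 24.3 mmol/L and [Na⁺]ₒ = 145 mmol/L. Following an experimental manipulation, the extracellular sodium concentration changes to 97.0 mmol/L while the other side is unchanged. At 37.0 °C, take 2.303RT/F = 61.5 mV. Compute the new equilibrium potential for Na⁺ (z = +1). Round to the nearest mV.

After the shift: [Na⁺]_out = 97.0, [Na⁺]_in = 24.3 mmol/L.
E_new = (61.5/1)·log₁₀(97.0/24.3) = 61.50 · (0.6012) = 36.97 mV

37 mV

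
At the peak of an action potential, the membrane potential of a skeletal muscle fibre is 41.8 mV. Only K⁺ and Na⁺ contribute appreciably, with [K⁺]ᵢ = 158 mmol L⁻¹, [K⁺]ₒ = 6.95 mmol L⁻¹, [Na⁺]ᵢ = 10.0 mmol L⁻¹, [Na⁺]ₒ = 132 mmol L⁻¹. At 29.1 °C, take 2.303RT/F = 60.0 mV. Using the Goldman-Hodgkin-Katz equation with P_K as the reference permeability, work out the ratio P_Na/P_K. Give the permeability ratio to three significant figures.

Let α = P_Na/P_K. GHK: Vm = 60.0·log₁₀[(Kₒ + α·Naₒ)/(Kᵢ + α·Naᵢ)].
10^(Vm/60.0) = 10^(41.8/60.0) = 4.9736
So 4.9736·(Kᵢ + α·Naᵢ) = Kₒ + α·Naₒ → α = (4.9736·158.0 − 6.95) / (132.0 − 4.9736·10.0)
α = (785.8 − 6.95) / (132.0 − 49.74) = 778.9/82.26 = 9.468

9.47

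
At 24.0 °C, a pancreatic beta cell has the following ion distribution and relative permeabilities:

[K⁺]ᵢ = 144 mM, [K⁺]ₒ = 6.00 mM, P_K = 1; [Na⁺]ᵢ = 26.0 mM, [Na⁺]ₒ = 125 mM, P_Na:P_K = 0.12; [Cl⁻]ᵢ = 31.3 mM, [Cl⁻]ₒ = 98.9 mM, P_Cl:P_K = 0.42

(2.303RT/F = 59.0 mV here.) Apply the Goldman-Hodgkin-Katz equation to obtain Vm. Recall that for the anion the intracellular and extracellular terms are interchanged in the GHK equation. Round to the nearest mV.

-44 mV

Vm = 59.0 · log₁₀[(Σ P·[cation]ₒ + Σ P·[anion]ᵢ) / (Σ P·[cation]ᵢ + Σ P·[anion]ₒ)]
Numerator = 1×6.00 + 0.12×125 + 0.42×31.3 = 34.15
Denominator = 1×144 + 0.12×26.0 + 0.42×98.9 = 188.7
Vm = 59.0 · log₁₀(0.18099) = 59.0 × (-0.7423) = -43.80 mV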